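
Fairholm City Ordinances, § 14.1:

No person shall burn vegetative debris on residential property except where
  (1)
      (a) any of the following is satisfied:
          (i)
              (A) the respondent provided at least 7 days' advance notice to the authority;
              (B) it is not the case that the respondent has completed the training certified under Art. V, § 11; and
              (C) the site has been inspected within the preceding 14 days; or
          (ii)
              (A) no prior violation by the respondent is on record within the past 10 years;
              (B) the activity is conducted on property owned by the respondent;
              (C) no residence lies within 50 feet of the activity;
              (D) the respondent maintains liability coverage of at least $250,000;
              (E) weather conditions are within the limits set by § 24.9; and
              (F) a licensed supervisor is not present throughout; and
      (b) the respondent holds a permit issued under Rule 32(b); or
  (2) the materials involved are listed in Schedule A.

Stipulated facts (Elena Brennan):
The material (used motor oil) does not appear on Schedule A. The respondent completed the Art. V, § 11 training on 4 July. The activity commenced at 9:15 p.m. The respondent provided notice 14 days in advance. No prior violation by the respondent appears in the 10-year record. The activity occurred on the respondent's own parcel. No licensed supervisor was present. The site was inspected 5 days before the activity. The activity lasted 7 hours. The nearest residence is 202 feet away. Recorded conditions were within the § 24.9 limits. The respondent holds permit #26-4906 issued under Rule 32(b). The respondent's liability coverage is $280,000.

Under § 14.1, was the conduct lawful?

(A) ≥7 days' notice — satisfied.
(B) not (training certified) — not met.
(C) site inspected — holds.
(i): T AND F AND T → false.
(A) no prior violation — holds.
(B) own property — holds.
(C) no residence in 50 ft — satisfied.
(D) coverage ≥ $250,000 — met.
(E) weather ok — met.
(F) not (supervisor present) — met.
So (ii) is satisfied (T AND T AND T AND T AND T AND T).
(a): F OR T → true.
(b) holds permit — satisfied.
(1) = T AND T = true.
(2) Schedule A material — not met.
Overall = T OR F = true.

Yes — lawful.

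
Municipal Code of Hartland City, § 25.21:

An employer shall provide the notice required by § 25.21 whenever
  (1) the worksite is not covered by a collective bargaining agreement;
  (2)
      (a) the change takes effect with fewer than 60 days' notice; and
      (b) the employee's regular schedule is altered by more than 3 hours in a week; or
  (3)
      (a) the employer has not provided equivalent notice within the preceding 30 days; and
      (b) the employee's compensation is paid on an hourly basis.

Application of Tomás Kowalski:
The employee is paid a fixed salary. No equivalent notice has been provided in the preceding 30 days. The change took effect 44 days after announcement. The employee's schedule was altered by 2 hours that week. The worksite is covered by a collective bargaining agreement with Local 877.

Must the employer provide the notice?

No — not required.

(1) no CBA — not met.
(a) < 60 days' notice — satisfied.
(b) schedule shift > 3h — not satisfied.
(2): T AND F → false.
(a) no recent notice — holds.
(b) hourly-paid — not met.
So (3) is not satisfied (T AND F).
So Overall is not satisfied (F OR F OR F).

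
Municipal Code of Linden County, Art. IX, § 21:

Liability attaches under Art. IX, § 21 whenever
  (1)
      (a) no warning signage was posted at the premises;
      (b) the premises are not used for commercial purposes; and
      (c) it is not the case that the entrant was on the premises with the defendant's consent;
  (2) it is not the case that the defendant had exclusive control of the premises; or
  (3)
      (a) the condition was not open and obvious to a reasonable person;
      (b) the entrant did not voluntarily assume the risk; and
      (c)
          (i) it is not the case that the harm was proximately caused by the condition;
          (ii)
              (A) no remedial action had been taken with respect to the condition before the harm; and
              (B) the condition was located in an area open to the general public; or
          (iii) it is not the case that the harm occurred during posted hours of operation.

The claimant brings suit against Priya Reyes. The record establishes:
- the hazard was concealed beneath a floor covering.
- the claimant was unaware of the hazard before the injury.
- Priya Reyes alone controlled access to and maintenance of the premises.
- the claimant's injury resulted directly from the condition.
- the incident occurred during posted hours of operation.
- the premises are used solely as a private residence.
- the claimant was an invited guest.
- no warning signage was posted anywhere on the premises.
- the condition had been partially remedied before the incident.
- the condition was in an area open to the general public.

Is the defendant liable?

(a) no signage posted — satisfied.
(b) not (commercial use) — satisfied.
(c) not (consent to enter) — fails.
So (1) is not satisfied (T AND T AND F).
(2) not (exclusive control) — not satisfied.
(a) not open/obvious — met.
(b) no assumed risk — met.
(i) not (proximate cause) — fails.
(A) no remedial action — not met.
(B) public area — met.
So (ii) is not satisfied (F AND T).
(iii) not (during posted hours) — not met.
So (c) is not satisfied (F OR F OR F).
So (3) is not satisfied (T AND T AND F).
So Overall is not satisfied (F OR F OR F).

No — not liable.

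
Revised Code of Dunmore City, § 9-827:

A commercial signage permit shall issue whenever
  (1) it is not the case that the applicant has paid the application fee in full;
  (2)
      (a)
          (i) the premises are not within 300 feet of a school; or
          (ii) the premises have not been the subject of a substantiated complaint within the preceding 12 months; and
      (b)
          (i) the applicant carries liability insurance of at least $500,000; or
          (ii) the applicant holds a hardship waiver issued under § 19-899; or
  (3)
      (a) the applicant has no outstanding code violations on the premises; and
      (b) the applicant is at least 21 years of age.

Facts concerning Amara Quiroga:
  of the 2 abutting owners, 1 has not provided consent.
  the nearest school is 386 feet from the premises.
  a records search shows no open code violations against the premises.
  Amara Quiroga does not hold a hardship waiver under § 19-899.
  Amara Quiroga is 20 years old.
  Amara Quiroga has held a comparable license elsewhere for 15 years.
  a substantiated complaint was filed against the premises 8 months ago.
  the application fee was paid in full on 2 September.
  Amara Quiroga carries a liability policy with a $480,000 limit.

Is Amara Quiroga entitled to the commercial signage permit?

(1) not (fee paid) — fails.
(i) ≥300 ft from school — holds.
(ii) no complaint in 12 mo. — not satisfied.
(a): T OR F → true.
(i) insurance ≥ $500,000 — not satisfied.
(ii) hardship waiver — not met.
(b): F OR F → false.
(2): T AND F → false.
(a) no code violations — met.
(b) age ≥ 21 — fails.
(3): T AND F → false.
So Overall is not satisfied (F OR F OR F).

No — denied.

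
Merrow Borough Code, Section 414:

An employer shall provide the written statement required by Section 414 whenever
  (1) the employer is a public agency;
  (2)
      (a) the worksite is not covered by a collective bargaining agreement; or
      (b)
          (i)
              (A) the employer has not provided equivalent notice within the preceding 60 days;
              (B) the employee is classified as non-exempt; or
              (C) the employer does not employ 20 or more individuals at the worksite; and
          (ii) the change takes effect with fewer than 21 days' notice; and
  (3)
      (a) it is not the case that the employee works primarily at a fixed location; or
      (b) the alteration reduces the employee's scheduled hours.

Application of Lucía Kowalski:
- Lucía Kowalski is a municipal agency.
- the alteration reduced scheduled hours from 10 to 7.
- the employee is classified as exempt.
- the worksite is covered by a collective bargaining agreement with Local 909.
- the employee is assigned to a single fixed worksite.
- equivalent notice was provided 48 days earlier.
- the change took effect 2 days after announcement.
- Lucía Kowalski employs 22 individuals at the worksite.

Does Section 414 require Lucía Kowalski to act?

(1) public agency — met.
(a) no CBA — fails.
(A) no recent notice — not met.
(B) non-exempt — not met.
(C) not (≥ 20 at site) — fails.
So (i) is not satisfied (F OR F OR F).
(ii) < 21 days' notice — met.
(b): F AND T → false.
(2): F OR F → false.
(a) not (fixed location) — not satisfied.
(b) hours reduced — met.
So (3) is satisfied (F OR T).
Overall: T AND F AND T → false.

No — not required.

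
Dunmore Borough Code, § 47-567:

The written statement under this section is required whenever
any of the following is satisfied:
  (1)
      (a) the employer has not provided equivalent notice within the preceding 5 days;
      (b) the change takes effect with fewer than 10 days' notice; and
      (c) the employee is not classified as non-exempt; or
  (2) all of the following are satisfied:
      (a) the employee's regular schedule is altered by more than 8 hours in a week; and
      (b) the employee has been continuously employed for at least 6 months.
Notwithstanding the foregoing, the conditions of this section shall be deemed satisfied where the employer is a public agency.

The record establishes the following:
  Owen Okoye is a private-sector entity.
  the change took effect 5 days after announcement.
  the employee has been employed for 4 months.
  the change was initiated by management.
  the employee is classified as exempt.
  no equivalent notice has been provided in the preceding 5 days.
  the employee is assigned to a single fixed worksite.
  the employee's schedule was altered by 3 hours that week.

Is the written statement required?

(a) no recent notice — holds.
(b) < 10 days' notice — holds.
(c) not (non-exempt) — satisfied.
So (1) is satisfied (T AND T AND T).
(a) schedule shift > 8h — not satisfied.
(b) tenure ≥ 6 mo. — not satisfied.
So (2) is not satisfied (F AND F).
So Overall is satisfied (T OR F).
Exception (public agency) — not satisfied.
Result: main true OR exception false → true.

Yes — required.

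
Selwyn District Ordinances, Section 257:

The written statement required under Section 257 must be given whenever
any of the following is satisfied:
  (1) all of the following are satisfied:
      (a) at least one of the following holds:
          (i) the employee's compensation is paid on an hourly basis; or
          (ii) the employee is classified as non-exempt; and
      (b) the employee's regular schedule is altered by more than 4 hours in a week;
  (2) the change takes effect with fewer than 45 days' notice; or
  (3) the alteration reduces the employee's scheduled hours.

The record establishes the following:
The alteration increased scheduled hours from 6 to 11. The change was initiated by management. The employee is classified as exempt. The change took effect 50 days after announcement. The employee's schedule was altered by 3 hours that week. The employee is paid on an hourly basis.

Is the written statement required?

(i) hourly-paid — satisfied.
(ii) non-exempt — not met.
(a) = T OR F = true.
(b) schedule shift > 4h — not satisfied.
(1): T AND F → false.
(2) < 45 days' notice — fails.
(3) hours reduced — not met.
So Overall is not satisfied (F OR F OR F).

No — not required.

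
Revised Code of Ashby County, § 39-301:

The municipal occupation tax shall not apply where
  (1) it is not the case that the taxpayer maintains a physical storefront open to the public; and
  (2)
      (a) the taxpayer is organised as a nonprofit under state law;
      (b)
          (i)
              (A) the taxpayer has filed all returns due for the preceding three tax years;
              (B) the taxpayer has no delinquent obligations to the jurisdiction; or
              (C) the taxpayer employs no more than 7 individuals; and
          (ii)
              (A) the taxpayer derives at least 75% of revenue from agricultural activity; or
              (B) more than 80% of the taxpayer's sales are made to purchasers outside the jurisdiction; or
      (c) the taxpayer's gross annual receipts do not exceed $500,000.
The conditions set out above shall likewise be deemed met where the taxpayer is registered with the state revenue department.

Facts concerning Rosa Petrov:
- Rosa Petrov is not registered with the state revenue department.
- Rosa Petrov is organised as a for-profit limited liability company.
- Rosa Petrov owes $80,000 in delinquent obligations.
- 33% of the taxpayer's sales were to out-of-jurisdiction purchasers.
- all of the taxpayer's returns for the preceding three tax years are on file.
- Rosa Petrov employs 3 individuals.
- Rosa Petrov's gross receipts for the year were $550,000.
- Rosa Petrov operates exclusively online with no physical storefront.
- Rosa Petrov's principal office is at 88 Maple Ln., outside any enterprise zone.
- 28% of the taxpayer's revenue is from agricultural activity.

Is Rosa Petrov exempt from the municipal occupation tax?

No — not exempt.

(1) not (has storefront) — holds.
(a) nonprofit — not satisfied.
(A) returns current — met.
(B) no delinquency — not met.
(C) ≤ 7 employees — satisfied.
(i): T OR F OR T → true.
(A) ≥75% agricultural — not met.
(B) >80% out-of-jur. sales — not met.
(ii): F OR F → false.
So (b) is not satisfied (T AND F).
(c) receipts ≤ $500,000 — not met.
(2) = F OR F OR F = false.
Overall = T AND F = false.
Exception (state-registered) — not satisfied.
Result: main false OR exception false → false.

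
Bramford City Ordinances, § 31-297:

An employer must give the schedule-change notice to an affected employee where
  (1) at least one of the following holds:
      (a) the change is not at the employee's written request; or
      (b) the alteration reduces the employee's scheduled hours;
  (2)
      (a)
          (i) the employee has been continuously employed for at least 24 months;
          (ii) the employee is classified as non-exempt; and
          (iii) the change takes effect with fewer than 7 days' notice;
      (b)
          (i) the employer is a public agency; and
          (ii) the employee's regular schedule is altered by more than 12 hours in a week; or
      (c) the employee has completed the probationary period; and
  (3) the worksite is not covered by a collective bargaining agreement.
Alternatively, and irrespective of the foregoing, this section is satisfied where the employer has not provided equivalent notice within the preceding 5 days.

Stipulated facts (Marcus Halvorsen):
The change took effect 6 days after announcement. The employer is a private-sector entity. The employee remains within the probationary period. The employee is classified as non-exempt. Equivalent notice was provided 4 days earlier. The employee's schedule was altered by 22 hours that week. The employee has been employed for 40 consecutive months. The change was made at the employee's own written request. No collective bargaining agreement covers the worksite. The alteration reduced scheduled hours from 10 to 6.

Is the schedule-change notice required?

Yes — required.

(a) not employee-requested — fails.
(b) hours reduced — holds.
(1): F OR T → true.
(i) tenure ≥ 24 mo. — met.
(ii) non-exempt — holds.
(iii) < 7 days' notice — holds.
So (a) is satisfied (T AND T AND T).
(i) public agency — fails.
(ii) schedule shift > 12h — satisfied.
So (b) is not satisfied (F AND T).
(c) past probation — fails.
(2) = T OR F OR F = true.
(3) no CBA — holds.
Overall: T AND T AND T → true.
Exception (no recent notice) — not satisfied.
Result: main true OR exception false → true.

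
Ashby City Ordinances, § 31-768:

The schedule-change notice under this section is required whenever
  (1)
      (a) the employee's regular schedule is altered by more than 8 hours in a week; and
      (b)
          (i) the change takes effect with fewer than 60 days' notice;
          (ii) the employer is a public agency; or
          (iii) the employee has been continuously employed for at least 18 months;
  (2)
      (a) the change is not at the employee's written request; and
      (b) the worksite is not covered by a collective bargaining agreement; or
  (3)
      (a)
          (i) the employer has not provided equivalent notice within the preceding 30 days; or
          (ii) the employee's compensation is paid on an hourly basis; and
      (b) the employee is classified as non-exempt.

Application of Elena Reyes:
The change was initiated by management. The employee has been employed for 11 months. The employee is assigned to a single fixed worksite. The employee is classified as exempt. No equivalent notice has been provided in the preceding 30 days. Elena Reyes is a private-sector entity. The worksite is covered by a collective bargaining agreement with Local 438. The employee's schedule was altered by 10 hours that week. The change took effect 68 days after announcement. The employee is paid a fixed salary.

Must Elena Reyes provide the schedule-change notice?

(a) schedule shift > 8h — satisfied.
(i) < 60 days' notice — not satisfied.
(ii) public agency — not met.
(iii) tenure ≥ 18 mo. — not met.
(b): F OR F OR F → false.
(1): T AND F → false.
(a) not employee-requested — holds.
(b) no CBA — not met.
(2): T AND F → false.
(i) no recent notice — holds.
(ii) hourly-paid — not met.
So (a) is satisfied (T OR F).
(b) non-exempt — fails.
(3): T AND F → false.
Overall: F OR F OR F → false.

No — not required.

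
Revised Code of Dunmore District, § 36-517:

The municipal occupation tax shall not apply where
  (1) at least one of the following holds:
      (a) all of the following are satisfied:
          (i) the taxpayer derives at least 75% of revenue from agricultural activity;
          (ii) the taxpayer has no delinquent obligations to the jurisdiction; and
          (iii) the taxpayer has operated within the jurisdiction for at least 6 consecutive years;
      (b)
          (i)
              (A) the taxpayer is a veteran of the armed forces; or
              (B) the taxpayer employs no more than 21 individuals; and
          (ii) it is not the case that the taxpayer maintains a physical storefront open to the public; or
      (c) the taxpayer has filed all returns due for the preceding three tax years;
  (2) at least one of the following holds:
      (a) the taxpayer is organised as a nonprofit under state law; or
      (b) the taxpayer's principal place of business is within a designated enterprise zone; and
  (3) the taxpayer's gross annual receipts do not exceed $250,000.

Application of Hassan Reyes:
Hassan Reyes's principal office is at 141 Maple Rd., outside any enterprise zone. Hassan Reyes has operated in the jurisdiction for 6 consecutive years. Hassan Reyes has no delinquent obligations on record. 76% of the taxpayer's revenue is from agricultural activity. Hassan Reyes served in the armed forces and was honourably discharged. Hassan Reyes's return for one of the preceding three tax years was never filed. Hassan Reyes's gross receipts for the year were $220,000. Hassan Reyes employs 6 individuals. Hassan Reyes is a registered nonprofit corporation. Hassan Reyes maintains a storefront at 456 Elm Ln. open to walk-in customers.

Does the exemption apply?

Yes — exempt.

(i) ≥75% agricultural — met.
(ii) no delinquency — satisfied.
(iii) ≥ 6 yrs in jurisdiction — met.
So (a) is satisfied (T AND T AND T).
(A) veteran — satisfied.
(B) ≤ 21 employees — satisfied.
So (i) is satisfied (T OR T).
(ii) not (has storefront) — not met.
So (b) is not satisfied (T AND F).
(c) returns current — not satisfied.
So (1) is satisfied (T OR F OR F).
(a) nonprofit — met.
(b) in enterprise zone — fails.
So (2) is satisfied (T OR F).
(3) receipts ≤ $250,000 — satisfied.
Overall: T AND T AND T → true.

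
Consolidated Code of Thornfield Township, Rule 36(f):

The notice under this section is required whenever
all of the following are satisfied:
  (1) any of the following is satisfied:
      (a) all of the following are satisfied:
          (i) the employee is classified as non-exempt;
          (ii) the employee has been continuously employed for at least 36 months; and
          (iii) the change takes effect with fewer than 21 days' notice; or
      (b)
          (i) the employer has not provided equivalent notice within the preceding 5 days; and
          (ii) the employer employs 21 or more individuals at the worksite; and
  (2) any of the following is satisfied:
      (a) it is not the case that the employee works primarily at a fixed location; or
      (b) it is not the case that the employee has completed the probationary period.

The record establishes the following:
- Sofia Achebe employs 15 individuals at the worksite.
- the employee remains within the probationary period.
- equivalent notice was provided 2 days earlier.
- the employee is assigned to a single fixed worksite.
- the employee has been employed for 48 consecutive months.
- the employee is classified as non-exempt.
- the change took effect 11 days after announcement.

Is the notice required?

(i) non-exempt — met.
(ii) tenure ≥ 36 mo. — satisfied.
(iii) < 21 days' notice — met.
So (a) is satisfied (T AND T AND T).
(i) no recent notice — not met.
(ii) ≥ 21 at site — fails.
(b): F AND F → false.
(1) = T OR F = true.
(a) not (fixed location) — not satisfied.
(b) not (past probation) — met.
So (2) is satisfied (F OR T).
Overall = T AND T = true.

Yes — required.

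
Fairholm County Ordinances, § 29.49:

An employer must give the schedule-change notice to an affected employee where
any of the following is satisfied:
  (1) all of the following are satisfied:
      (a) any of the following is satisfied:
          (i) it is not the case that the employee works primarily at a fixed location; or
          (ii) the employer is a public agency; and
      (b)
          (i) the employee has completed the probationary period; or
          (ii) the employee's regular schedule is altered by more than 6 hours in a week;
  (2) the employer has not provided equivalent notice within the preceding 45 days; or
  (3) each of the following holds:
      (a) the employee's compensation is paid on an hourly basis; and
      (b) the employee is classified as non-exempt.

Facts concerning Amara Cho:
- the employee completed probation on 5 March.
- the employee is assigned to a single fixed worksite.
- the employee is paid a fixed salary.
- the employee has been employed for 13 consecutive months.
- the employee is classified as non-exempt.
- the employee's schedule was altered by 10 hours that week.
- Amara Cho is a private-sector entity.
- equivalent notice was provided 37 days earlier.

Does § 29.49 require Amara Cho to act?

(i) not (fixed location) — not met.
(ii) public agency — not met.
(a): F OR F → false.
(i) past probation — holds.
(ii) schedule shift > 6h — met.
(b): T OR T → true.
(1): F AND T → false.
(2) no recent notice — not met.
(a) hourly-paid — not met.
(b) non-exempt — satisfied.
(3) = F AND T = false.
So Overall is not satisfied (F OR F OR F).

No — not required.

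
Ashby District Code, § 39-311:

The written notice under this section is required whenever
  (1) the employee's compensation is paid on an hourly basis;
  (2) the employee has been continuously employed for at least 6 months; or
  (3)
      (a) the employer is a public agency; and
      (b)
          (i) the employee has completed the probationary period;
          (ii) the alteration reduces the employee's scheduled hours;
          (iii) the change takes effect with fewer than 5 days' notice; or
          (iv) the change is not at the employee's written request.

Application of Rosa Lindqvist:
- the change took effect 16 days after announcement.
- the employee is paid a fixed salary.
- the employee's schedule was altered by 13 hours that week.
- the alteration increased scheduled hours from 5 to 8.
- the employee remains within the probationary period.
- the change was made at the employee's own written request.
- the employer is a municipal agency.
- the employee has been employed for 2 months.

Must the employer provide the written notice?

(1) hourly-paid — fails.
(2) tenure ≥ 6 mo. — fails.
(a) public agency — satisfied.
(i) past probation — fails.
(ii) hours reduced — not satisfied.
(iii) < 5 days' notice — not met.
(iv) not employee-requested — not satisfied.
(b) = F OR F OR F OR F = false.
(3) = T AND F = false.
Overall: F OR F OR F → false.

No — not required.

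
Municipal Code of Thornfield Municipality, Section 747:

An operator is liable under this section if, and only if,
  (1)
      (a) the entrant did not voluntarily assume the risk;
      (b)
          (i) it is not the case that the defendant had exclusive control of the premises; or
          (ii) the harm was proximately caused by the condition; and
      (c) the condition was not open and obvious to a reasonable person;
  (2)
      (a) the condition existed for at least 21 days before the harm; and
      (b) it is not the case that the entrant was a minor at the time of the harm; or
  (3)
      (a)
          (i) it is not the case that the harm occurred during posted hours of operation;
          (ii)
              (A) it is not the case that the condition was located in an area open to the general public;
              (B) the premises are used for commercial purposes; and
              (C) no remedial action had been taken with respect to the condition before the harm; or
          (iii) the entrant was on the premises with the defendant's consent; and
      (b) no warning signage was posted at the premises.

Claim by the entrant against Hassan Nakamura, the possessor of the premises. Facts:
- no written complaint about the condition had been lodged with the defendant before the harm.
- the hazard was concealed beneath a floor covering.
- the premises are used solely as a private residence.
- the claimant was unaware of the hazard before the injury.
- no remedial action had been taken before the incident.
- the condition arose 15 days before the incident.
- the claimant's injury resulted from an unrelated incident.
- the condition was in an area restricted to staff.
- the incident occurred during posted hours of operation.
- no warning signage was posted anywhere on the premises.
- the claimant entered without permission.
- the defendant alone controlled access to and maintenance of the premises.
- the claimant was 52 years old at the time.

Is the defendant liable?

(a) no assumed risk — holds.
(i) not (exclusive control) — not met.
(ii) proximate cause — fails.
So (b) is not satisfied (F OR F).
(c) not open/obvious — satisfied.
(1): T AND F AND T → false.
(a) condition ≥21 days old — fails.
(b) not (entrant a minor) — satisfied.
(2) = F AND T = false.
(i) not (during posted hours) — not satisfied.
(A) not (public area) — satisfied.
(B) commercial use — not satisfied.
(C) no remedial action — holds.
So (ii) is not satisfied (T AND F AND T).
(iii) consent to enter — not met.
(a): F OR F OR F → false.
(b) no signage posted — met.
So (3) is not satisfied (F AND T).
Overall = F OR F OR F = false.

No — not liable.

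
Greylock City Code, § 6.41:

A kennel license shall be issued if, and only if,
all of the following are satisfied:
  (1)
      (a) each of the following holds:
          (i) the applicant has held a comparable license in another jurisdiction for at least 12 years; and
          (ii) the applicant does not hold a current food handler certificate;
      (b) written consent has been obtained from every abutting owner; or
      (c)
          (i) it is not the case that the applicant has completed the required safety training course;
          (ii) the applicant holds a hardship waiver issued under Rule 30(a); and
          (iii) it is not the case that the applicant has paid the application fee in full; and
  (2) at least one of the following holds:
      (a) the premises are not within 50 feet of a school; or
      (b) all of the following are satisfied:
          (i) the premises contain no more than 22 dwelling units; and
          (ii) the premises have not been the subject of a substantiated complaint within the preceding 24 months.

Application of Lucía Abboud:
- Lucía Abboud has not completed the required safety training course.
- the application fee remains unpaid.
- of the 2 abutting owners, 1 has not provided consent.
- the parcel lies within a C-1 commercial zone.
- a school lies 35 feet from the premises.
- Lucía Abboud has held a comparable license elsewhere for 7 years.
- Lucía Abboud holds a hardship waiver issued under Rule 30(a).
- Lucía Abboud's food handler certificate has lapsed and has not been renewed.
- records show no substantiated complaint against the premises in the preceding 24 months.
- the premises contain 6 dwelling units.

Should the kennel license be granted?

Yes — granted.

(i) prior license ≥ 12 yr — not met.
(ii) not (food handler cert.) — holds.
(a) = F AND T = false.
(b) all abutters consent — not met.
(i) not (safety training) — satisfied.
(ii) hardship waiver — satisfied.
(iii) not (fee paid) — holds.
(c) = T AND T AND T = true.
So (1) is satisfied (F OR F OR T).
(a) ≥50 ft from school — fails.
(i) ≤ 22 units — satisfied.
(ii) no complaint in 24 mo. — holds.
(b): T AND T → true.
(2) = F OR T = true.
Overall = T AND T = true.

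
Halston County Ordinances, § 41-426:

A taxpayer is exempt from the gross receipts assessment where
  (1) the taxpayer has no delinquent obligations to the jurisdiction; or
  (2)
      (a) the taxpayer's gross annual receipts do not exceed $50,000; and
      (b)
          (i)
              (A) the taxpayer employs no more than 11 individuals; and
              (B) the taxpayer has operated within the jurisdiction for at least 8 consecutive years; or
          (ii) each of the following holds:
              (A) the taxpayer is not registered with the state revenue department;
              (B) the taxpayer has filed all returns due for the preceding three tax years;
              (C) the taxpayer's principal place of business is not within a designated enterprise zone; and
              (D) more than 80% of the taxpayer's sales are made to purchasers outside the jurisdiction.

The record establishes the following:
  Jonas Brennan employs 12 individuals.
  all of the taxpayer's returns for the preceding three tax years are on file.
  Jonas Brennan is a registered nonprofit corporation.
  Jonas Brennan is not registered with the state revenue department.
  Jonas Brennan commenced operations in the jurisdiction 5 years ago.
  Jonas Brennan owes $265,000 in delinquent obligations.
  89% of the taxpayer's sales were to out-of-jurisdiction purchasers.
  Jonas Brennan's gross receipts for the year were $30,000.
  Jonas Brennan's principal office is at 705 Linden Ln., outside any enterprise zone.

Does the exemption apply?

Yes — exempt.

(1) no delinquency — fails.
(a) receipts ≤ $50,000 — holds.
(A) ≤ 11 employees — not satisfied.
(B) ≥ 8 yrs in jurisdiction — fails.
So (i) is not satisfied (F AND F).
(A) not (state-registered) — met.
(B) returns current — met.
(C) not (in enterprise zone) — holds.
(D) >80% out-of-jur. sales — satisfied.
(ii) = T AND T AND T AND T = true.
(b): F OR T → true.
(2) = T AND T = true.
Overall: F OR T → true.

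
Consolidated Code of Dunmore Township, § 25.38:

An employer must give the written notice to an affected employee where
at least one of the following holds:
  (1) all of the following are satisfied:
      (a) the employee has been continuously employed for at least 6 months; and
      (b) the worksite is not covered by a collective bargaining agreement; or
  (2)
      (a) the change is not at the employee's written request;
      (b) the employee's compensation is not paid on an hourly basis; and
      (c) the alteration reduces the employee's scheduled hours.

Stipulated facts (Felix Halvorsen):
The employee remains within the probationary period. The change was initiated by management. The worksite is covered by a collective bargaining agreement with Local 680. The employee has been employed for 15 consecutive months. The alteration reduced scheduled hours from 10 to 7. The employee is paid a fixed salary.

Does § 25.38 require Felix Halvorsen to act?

Yes — required.

(a) tenure ≥ 6 mo. — met.
(b) no CBA — not met.
(1) = T AND F = false.
(a) not employee-requested — satisfied.
(b) not (hourly-paid) — met.
(c) hours reduced — satisfied.
(2): T AND T AND T → true.
Overall: F OR T → true.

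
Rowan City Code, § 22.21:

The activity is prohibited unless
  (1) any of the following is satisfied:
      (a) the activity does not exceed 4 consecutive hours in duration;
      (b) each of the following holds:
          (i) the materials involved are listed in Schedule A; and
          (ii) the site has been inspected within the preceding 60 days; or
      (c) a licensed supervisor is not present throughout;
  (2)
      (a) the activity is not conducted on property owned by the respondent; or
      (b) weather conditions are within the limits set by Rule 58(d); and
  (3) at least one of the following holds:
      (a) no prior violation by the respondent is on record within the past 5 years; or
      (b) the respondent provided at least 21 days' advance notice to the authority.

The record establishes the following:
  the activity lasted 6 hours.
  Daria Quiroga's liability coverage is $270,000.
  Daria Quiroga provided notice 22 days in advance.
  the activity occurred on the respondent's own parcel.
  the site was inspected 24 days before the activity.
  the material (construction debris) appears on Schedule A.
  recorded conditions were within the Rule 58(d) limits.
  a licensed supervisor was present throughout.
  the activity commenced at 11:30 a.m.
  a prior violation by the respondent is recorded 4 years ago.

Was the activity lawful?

(a) ≤ 4 hrs duration — fails.
(i) Schedule A material — holds.
(ii) site inspected — holds.
(b) = T AND T = true.
(c) not (supervisor present) — not satisfied.
(1) = F OR T OR F = true.
(a) not (own property) — not met.
(b) weather ok — met.
So (2) is satisfied (F OR T).
(a) no prior violation — not met.
(b) ≥21 days' notice — satisfied.
(3) = F OR T = true.
Overall = T AND T AND T = true.

Yes — lawful.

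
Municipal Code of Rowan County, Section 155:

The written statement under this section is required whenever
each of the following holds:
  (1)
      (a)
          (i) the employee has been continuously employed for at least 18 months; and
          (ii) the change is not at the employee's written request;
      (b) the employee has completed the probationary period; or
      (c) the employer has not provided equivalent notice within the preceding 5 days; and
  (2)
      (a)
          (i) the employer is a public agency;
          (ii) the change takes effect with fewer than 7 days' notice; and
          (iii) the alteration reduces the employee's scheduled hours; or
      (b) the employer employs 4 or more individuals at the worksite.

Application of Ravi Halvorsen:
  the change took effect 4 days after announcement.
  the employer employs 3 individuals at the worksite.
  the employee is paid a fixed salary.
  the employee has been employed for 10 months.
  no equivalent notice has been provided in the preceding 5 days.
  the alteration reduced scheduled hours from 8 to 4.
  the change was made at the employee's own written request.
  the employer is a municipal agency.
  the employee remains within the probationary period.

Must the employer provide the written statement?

Yes — required.

(i) tenure ≥ 18 mo. — not met.
(ii) not employee-requested — fails.
(a): F AND F → false.
(b) past probation — fails.
(c) no recent notice — met.
(1): F OR F OR T → true.
(i) public agency — met.
(ii) < 7 days' notice — satisfied.
(iii) hours reduced — holds.
So (a) is satisfied (T AND T AND T).
(b) ≥ 4 at site — fails.
(2): T OR F → true.
So Overall is satisfied (T AND T).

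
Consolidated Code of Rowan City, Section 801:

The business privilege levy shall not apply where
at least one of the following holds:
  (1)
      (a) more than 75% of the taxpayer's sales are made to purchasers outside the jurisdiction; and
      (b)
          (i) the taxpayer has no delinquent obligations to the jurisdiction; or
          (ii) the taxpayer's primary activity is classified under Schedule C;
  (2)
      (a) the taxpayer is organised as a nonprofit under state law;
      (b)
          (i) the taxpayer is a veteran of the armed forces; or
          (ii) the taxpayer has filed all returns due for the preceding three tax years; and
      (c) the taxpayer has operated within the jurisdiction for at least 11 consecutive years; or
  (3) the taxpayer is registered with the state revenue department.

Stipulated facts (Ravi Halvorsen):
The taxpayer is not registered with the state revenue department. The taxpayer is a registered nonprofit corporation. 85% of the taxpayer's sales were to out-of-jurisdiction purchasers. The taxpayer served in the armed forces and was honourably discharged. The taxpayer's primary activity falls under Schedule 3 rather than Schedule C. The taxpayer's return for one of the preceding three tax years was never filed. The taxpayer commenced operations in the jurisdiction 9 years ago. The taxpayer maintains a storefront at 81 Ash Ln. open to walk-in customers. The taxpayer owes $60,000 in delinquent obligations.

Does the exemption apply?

No — not exempt.

(a) >75% out-of-jur. sales — met.
(i) no delinquency — not met.
(ii) Schedule C activity — not met.
(b): F OR F → false.
So (1) is not satisfied (T AND F).
(a) nonprofit — satisfied.
(i) veteran — met.
(ii) returns current — not met.
So (b) is satisfied (T OR F).
(c) ≥ 11 yrs in jurisdiction — not met.
(2): T AND T AND F → false.
(3) state-registered — fails.
Overall = F OR F OR F = false.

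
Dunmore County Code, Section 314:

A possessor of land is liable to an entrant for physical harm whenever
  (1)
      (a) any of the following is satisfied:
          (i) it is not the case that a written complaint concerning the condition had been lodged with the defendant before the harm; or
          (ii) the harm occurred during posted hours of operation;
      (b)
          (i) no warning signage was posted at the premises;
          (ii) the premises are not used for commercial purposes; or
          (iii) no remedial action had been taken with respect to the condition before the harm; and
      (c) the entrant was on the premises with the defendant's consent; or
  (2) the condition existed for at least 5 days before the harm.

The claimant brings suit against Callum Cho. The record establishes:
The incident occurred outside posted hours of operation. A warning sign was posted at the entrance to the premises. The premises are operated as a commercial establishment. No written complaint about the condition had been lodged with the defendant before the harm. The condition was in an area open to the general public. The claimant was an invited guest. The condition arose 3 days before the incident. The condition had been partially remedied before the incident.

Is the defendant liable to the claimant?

No — not liable.

(i) not (complaint lodged) — holds.
(ii) during posted hours — not met.
(a): T OR F → true.
(i) no signage posted — fails.
(ii) not (commercial use) — fails.
(iii) no remedial action — not satisfied.
(b): F OR F OR F → false.
(c) consent to enter — holds.
(1) = T AND F AND T = false.
(2) condition ≥5 days old — fails.
So Overall is not satisfied (F OR F).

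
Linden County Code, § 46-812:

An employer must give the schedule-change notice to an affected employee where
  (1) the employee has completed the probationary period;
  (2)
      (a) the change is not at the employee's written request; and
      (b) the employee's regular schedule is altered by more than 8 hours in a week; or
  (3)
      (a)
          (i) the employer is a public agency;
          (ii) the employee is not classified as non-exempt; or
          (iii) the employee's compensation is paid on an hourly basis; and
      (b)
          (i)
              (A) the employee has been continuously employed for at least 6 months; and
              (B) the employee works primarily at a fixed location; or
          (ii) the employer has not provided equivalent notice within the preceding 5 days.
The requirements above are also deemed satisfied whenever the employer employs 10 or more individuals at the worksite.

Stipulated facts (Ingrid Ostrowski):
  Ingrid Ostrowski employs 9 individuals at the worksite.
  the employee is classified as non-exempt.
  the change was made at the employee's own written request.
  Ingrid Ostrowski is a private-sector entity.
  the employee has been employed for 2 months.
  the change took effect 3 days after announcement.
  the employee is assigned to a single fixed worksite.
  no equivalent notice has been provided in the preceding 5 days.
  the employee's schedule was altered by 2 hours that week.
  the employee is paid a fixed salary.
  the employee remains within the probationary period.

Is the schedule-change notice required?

No — not required.

(1) past probation — fails.
(a) not employee-requested — fails.
(b) schedule shift > 8h — not met.
(2) = F AND F = false.
(i) public agency — not satisfied.
(ii) not (non-exempt) — not satisfied.
(iii) hourly-paid — not satisfied.
(a): F OR F OR F → false.
(A) tenure ≥ 6 mo. — not met.
(B) fixed location — holds.
(i) = F AND T = false.
(ii) no recent notice — holds.
(b) = F OR T = true.
(3) = F AND T = false.
Overall = F OR F OR F = false.
Exception (≥ 10 at site) — not satisfied.
Result: main false OR exception false → false.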